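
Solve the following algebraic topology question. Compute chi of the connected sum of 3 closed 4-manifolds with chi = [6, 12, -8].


For n-manifolds: chi(A#B) = chi(A) + chi(B) - chi(S^4).
chi(S^4) = 1 + (-1)^4 = 2.
chi(#) = (sum chi_i) - (3-1)*chi(S^4) = 10 - 2*2 = 6

6


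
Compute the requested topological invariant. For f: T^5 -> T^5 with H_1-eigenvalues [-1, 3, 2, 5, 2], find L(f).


For a torus self-map: L(f) = det(I - A) where A acts on H_1.
L(f) = (1--1) * (1-3) * (1-2) * (1-5) * (1-2) = 2 * -2 * -1 * -4 * -1 = 16

16


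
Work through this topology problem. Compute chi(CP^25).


CP^25 has one cell in each even dimension 0, 2, ..., 2*25 (25+1 cells total).
All cells are even-dimensional, so chi = number of cells.
chi = 25 + 1 = 26

26


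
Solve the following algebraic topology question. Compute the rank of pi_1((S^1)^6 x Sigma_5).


pi_1(A x B) = pi_1(A) x pi_1(B); rank of abelianization = b_1.
b_1(T^6) = 6, b_1(Sigma_5) = 2*5 = 10.
b_1(product) = 6 + 10 = 16

16


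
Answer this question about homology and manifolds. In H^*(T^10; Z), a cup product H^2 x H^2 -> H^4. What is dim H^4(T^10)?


Cup product: H^p x H^q -> H^{p+q}; here p+q = 2+2 = 4.
rank H^k(T^n) = C(n,k).
C(10,4) = 210

210


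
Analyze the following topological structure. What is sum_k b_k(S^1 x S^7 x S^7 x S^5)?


Total Betti number is multiplicative under products.
Each S^d (d>=1) has total Betti number 2.
There are 4 sphere factors.
Total = 2^4 = 16

16


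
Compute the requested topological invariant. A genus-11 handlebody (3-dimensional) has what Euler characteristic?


A genus-g handlebody deformation retracts to a wedge of g circles.
chi(vee_g S^1) = 1 - g.
chi(H_11) = 1 - 11 = -10

-10


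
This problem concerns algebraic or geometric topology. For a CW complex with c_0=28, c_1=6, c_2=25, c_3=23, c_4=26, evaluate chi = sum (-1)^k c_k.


chi = sum_k (-1)^k c_k.
= (-1)^0*28 + (-1)^1*6 + (-1)^2*25 + (-1)^3*23 + (-1)^4*26
= (28) + (-6) + (25) + (-23) + (26)
= 50

50


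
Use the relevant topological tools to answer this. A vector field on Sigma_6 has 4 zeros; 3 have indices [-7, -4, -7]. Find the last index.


Poincare-Hopf: sum of indices = chi(M).
chi(Sigma_6) = 2 - 2*6 = -10.
Sum of known indices = -18.
x = chi - (sum known) = -10 - (-18) = 8

8


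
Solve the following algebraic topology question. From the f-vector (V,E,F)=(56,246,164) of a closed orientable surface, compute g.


chi = V - E + F = 56 - 246 + 164 = -26
For orientable closed surface: chi = 2 - 2g, so g = (2 - chi)/2.
g = (2 - (-26)) / 2 = 28 / 2 = 14

14


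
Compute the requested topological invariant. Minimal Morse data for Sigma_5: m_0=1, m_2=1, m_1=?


A perfect Morse function has m_k = b_k.
For Sigma_5: b_0=1, b_1=2g=10, b_2=1.
Saddles m_1 = 2g = 10

10


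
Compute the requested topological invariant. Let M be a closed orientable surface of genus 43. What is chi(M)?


For a closed orientable surface of genus g: chi = 2 - 2g.
Here g = 43.
chi = 2 - 2*43 = 2 - 86 = -84

-84


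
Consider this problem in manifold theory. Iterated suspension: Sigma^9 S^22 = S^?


Each suspension raises dimension by 1: Sigma S^n = S^{n+1}.
Sigma^9 S^22 = S^{22+9} = S^31

31


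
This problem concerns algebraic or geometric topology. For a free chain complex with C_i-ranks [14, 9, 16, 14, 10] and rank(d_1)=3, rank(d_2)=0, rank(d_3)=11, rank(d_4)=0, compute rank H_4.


rank H_k = rank(ker d_k) - rank(im d_{k+1}).
rank(ker d_4) = rank(C_4) - rank(d_4) = 10 - 0 = 10.
rank(im d_{4+1}) = 0.
rank H_4 = 10 - 0 = 10

10


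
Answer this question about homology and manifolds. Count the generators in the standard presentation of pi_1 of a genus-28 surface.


Standard presentation: pi_1(Sigma_g) = <a_1,b_1,...,a_g,b_g | [a_1,b_1]...[a_g,b_g] = 1>.
Number of generators = 2g = 2*28 = 56

56


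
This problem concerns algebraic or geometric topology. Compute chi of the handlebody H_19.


A genus-g handlebody deformation retracts to a wedge of g circles.
chi(vee_g S^1) = 1 - g.
chi(H_19) = 1 - 19 = -18

-18


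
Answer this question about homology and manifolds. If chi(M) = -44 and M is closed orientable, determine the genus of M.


chi = 2 - 2g for closed orientable surfaces.
-44 = 2 - 2g
2g = 2 - (-44) = 46
g = 23

23


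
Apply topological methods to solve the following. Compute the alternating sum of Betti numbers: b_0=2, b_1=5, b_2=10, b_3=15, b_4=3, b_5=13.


chi = sum_k (-1)^k b_k.
= (2) + (-5) + (10) + (-15) + (3) + (-13)
= -18

-18


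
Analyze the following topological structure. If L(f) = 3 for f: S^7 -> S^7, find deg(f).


L(f) = 1 + (-1)^7 deg(f) on S^7.
3 = 1 + (-1)^7 * deg(f)
(-1)^7 * deg(f) = 2
deg(f) = -2

-2


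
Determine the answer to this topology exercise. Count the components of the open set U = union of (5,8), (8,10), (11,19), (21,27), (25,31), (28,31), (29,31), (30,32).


Sort and merge overlapping open intervals.
Merged: (5,8), (8,10), (11,19), (21,32).
Number of components = 4

4


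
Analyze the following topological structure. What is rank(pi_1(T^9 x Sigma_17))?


pi_1(A x B) = pi_1(A) x pi_1(B); rank of abelianization = b_1.
b_1(T^9) = 9, b_1(Sigma_17) = 2*17 = 34.
b_1(product) = 9 + 34 = 43

43


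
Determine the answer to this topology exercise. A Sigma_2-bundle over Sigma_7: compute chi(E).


For a fiber bundle F -> E -> B (with CW structure): chi(E) = chi(B) * chi(F).
chi(Sigma_7) = -12, chi(Sigma_2) = -2.
chi(E) = (-12) * (-2) = 24

24


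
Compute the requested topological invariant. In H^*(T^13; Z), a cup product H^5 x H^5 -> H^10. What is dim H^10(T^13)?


Cup product: H^p x H^q -> H^{p+q}; here p+q = 5+5 = 10.
rank H^k(T^n) = C(n,k).
C(13,10) = 286

286


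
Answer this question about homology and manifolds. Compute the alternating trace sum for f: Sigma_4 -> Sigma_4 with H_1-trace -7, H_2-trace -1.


L(f) = tr(f_0*) - tr(f_1*) + tr(f_2*).
= 1 - (-7) + (-1)
= 7

7


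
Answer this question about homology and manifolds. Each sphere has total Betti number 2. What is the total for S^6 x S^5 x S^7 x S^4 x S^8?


Total Betti number is multiplicative under products.
Each S^d (d>=1) has total Betti number 2.
There are 5 sphere factors.
Total = 2^5 = 32

32


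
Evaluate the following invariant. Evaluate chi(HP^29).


HP^29 has one cell in each dimension 0, 4, ..., 4*29 (29+1 cells, all even-dim).
chi = 29 + 1 = 30

30


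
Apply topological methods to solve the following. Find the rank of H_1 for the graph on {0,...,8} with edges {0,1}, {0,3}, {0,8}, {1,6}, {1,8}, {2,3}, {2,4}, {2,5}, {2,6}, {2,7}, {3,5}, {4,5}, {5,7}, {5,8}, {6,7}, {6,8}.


b_1 = E - V + (number of components).
E = 16, V = 9, components = 1.
b_1 = 16 - 9 + 1 = 8

8


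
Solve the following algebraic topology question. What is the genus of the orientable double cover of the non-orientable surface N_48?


chi(N_48) = 2 - 48 = -46.
Double cover: chi(Sigma_g) = 2 * chi(N_48) = 2*(-46) = -92.
2 - 2g = -92, so g = (2 - (-92))/2 = 94/2 = 47

47


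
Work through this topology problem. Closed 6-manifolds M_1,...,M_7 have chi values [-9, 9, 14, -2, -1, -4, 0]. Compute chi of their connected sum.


For n-manifolds: chi(A#B) = chi(A) + chi(B) - chi(S^6).
chi(S^6) = 1 + (-1)^6 = 2.
chi(#) = (sum chi_i) - (7-1)*chi(S^6) = 7 - 6*2 = -5

-5


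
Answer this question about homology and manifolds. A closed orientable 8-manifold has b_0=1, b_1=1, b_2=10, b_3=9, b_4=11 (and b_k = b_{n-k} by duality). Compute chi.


By Poincare duality b_k = b_{8-k}, so full Betti numbers: b_0=1, b_1=1, b_2=10, b_3=9, b_4=11, b_5=9, b_6=10, b_7=1, b_8=1.
chi = sum (-1)^k b_k = 13

13


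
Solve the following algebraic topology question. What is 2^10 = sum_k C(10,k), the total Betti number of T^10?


b_k(T^10) = C(10,k), so the sum over k is sum_k C(10,k) = 2^10.
Total = 2^10 = 1024

1024


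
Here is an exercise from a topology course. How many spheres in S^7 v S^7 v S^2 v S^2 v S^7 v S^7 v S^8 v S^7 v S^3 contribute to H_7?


For a wedge of spheres, H_k (k>0) is free on one generator per sphere of dimension k.
Spheres of dimension 7: count = 5.
b_7 = 5

5


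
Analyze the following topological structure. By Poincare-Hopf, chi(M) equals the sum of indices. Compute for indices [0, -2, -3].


Poincare-Hopf: chi(M) = sum of indices of zeros.
chi = (0) + (-2) + (-3) = -5

-5


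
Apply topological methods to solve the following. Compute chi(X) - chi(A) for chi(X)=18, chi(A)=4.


Relative Euler characteristic: chi(X, A) = chi(X) - chi(A).
= 18 - (4) = 14

14


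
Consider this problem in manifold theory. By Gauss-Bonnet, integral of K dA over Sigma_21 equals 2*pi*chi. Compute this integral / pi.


Gauss-Bonnet: integral K dA = 2*pi*chi(M).
chi(Sigma_21) = 2 - 2*21 = -40.
(integral K dA)/pi = 2*chi = 2*(-40) = -80

-80


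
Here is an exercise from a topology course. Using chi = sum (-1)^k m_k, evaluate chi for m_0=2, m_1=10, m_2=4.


Morse theory: chi(M) = sum_k (-1)^k m_k where m_k = #(index-k critical points).
= (2) + (-10) + (4) = -4

-4


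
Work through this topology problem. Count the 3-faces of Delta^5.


Delta^5 has 5+1 vertices. A 3-face is a choice of 3+1 vertices.
f_3 = C(5+1, 3+1) = C(6,4) = 15

15


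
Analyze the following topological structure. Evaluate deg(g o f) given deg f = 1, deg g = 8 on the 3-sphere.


Degree is multiplicative under composition: deg(g o f) = deg(g) * deg(f).
= 8 * 1 = 8

8


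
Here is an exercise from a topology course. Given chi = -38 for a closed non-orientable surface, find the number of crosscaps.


chi = 2 - k for closed non-orientable surfaces with k crosscaps.
-38 = 2 - k
k = 2 - (-38) = 40

40


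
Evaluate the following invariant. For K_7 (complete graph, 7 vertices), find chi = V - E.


K_7: V = 7, E = C(7,2) = 21.
chi = V - E = 7 - 21 = -14

-14


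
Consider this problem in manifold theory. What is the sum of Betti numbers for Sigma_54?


For Sigma_54: b_0 = 1, b_1 = 2g = 108, b_2 = 1.
Total = 1 + 108 + 1 = 110

110


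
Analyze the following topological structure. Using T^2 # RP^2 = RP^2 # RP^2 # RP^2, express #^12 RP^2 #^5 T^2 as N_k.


Since a >= 1, the sum is non-orientable; each T^2 can be replaced by RP^2 # RP^2 (since T^2#RP^2 = 3RP^2).
Total crosscaps k = 12 + 2*5 = 22.
Check via chi: chi = 12*1 + 5*0 - (12+5-1)*2 = -20 = 2 - k = -20. Consistent.

22


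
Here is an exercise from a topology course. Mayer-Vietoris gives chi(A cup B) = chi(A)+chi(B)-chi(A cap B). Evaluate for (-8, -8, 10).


chi(A cup B) = chi(A) + chi(B) - chi(A cap B)
= -8 + (-8) - (10)
= -26

-26


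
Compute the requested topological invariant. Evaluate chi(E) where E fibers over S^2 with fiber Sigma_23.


chi(S^2) = 2 (n even), chi(Sigma_23) = 2 - 2*23 = -44.
chi(E) = 2 * (-44) = -88

-88


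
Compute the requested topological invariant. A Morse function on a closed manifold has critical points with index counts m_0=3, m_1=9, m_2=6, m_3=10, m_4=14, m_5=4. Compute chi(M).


Morse theory: chi(M) = sum_k (-1)^k m_k where m_k = #(index-k critical points).
= (3) + (-9) + (6) + (-10) + (14) + (-4) = 0

0


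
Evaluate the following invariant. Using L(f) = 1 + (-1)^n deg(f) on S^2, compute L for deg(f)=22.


On S^2: L(f) = tr(f_0*) + (-1)^2 tr(f_2*) = 1 + (-1)^2 * deg(f).
L(f) = 1 + (-1)^2 * 22 = 1 + 22 = 23

23


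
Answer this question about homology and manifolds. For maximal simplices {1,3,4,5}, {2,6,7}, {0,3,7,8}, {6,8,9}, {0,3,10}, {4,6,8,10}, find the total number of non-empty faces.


Each maximal simplex on m vertices has 2^m - 1 nonempty faces.
Take the union (dedupe shared faces).
Total distinct faces = 54

54


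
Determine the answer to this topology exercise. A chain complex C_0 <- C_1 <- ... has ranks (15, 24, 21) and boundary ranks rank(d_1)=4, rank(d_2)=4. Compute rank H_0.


rank H_k = rank(ker d_k) - rank(im d_{k+1}).
rank(ker d_0) = rank(C_0) - rank(d_0) = 15 - 0 = 15.
rank(im d_{0+1}) = 4.
rank H_0 = 15 - 4 = 11

11


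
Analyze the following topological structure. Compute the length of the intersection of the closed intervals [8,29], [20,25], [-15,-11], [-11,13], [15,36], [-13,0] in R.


Intersection = [max(a_i), min(b_i)] = [20, -11].
Since 20 > -11, the intersection is empty.
Length = 0

0


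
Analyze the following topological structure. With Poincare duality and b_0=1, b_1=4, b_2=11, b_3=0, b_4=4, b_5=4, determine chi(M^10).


By Poincare duality b_k = b_{10-k}, so full Betti numbers: b_0=1, b_1=4, b_2=11, b_3=0, b_4=4, b_5=4, b_6=4, b_7=0, b_8=11, b_9=4, b_10=1.
chi = sum (-1)^k b_k = 20

20


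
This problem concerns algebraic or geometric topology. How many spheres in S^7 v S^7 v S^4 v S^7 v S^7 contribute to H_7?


For a wedge of spheres, H_k (k>0) is free on one generator per sphere of dimension k.
Spheres of dimension 7: count = 4.
b_7 = 4

4


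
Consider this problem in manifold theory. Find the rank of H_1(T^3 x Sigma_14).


pi_1(A x B) = pi_1(A) x pi_1(B); rank of abelianization = b_1.
b_1(T^3) = 3, b_1(Sigma_14) = 2*14 = 28.
b_1(product) = 3 + 28 = 31

31


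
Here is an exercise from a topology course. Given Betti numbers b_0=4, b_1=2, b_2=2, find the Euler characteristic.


chi = sum_k (-1)^k b_k.
= (4) + (-2) + (2)
= 4

4


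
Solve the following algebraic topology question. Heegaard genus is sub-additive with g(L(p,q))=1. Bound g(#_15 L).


Heegaard genus satisfies g(A#B) <= g(A) + g(B).
Each lens space has g = 1.
Upper bound: 15 * 1 = 15

15


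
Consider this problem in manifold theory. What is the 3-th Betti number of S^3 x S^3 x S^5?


Each S^d has Poincare polynomial 1 + t^d.
The product S^3 x S^3 x S^5 has Poincare polynomial prod(1+t^d_i).
Expanding: b_0=1, b_3=2, b_5=1, b_6=1, b_8=2, b_11=1.
b_3 = 2

2


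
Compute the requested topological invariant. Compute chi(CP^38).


CP^38 has one cell in each even dimension 0, 2, ..., 2*38 (38+1 cells total).
All cells are even-dimensional, so chi = number of cells.
chi = 38 + 1 = 39

39


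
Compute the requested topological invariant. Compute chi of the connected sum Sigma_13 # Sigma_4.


chi(Sigma_13) = 2 - 2*13 = -24
chi(Sigma_4) = 2 - 2*4 = -6
For surfaces: chi(A#B) = chi(A) + chi(B) - 2.
chi = -24 + -6 - 2 = -32

-32


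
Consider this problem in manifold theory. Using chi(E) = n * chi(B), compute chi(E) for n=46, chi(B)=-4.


For a finite covering: chi(E) = (number of sheets) * chi(B).
chi(E) = 46 * (-4) = -184

-184


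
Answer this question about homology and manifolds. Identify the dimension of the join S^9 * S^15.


Join of spheres: S^m * S^n = S^{m+n+1}.
dim = 9 + 15 + 1 = 25

25


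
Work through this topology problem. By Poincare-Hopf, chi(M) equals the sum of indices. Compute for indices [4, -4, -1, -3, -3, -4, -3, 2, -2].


Poincare-Hopf: chi(M) = sum of indices of zeros.
chi = (4) + (-4) + (-1) + (-3) + (-3) + (-4) + (-3) + (2) + (-2) = -14

-14


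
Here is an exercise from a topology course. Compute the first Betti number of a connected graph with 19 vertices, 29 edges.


For a connected graph: rank(pi_1) = b_1 = E - V + 1 = 1 - chi.
chi = V - E = 19 - 29 = -10.
rank = 1 - (-10) = 29 - 19 + 1 = 11

11


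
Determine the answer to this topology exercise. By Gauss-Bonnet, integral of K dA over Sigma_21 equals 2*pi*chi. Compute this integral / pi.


Gauss-Bonnet: integral K dA = 2*pi*chi(M).
chi(Sigma_21) = 2 - 2*21 = -40.
(integral K dA)/pi = 2*chi = 2*(-40) = -80

-80


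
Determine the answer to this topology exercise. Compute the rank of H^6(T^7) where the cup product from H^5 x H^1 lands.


Cup product: H^p x H^q -> H^{p+q}; here p+q = 5+1 = 6.
rank H^k(T^n) = C(n,k).
C(7,6) = 7

7


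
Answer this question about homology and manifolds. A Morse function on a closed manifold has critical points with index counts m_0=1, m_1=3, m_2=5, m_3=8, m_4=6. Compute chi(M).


Morse theory: chi(M) = sum_k (-1)^k m_k where m_k = #(index-k critical points).
= (1) + (-3) + (5) + (-8) + (6) = 1

1


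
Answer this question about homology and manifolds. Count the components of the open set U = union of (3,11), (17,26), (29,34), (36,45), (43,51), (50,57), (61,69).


Sort and merge overlapping open intervals.
Merged: (3,11), (17,26), (29,34), (36,57), (61,69).
Number of components = 5

5


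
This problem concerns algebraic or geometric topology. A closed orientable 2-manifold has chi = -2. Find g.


chi = 2 - 2g for closed orientable surfaces.
-2 = 2 - 2g
2g = 2 - (-2) = 4
g = 2

2


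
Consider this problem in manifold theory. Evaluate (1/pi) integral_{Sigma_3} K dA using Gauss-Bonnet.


Gauss-Bonnet: integral K dA = 2*pi*chi(M).
chi(Sigma_3) = 2 - 2*3 = -4.
(integral K dA)/pi = 2*chi = 2*(-4) = -8

-8


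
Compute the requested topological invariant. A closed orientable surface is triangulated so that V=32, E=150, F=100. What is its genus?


chi = V - E + F = 32 - 150 + 100 = -18
For orientable closed surface: chi = 2 - 2g, so g = (2 - chi)/2.
g = (2 - (-18)) / 2 = 20 / 2 = 10

10


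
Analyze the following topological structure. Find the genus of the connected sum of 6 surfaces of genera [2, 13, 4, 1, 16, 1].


Genus is additive under connected sum of orientable surfaces.
g = 2 + 13 + 4 + 1 + 16 + 1 = 37

37


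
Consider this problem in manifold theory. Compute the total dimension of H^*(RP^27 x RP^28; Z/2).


dim H^*(RP^n; Z/2) = n+1 (one Z/2 in each degree 0..n).
Total Betti number is multiplicative.
Total = (27+1) * (28+1) = 28 * 29 = 812

812


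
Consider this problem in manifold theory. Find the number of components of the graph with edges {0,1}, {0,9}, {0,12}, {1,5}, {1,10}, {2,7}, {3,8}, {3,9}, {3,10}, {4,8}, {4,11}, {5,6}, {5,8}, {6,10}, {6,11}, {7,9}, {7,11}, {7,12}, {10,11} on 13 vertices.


Run DFS/union-find over 13 vertices.
V = 13, E = 19.
Number of components = 1

1


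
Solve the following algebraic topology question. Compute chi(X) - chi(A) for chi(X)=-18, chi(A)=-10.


Relative Euler characteristic: chi(X, A) = chi(X) - chi(A).
= -18 - (-10) = -8

-8


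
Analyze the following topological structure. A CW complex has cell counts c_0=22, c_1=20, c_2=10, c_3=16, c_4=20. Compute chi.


chi = sum_k (-1)^k c_k.
= (-1)^0*22 + (-1)^1*20 + (-1)^2*10 + (-1)^3*16 + (-1)^4*20
= (22) + (-20) + (10) + (-16) + (20)
= 16

16


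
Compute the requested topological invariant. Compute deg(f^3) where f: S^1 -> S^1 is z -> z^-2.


deg(f) = -2. Degree is multiplicative: deg(f^3) = (deg f)^3.
deg(f^3) = (-2)^3 = -8

-8


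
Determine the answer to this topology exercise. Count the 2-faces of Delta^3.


Delta^3 has 3+1 vertices. A 2-face is a choice of 2+1 vertices.
f_2 = C(3+1, 2+1) = C(4,3) = 4

4


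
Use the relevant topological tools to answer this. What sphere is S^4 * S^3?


Join of spheres: S^m * S^n = S^{m+n+1}.
dim = 4 + 3 + 1 = 8

8


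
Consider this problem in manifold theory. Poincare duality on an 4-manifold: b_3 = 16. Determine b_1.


Poincare duality for closed orientable n-manifolds: b_k = b_{n-k}.
Here n = 4, so b_1 = b_3 = 16

16


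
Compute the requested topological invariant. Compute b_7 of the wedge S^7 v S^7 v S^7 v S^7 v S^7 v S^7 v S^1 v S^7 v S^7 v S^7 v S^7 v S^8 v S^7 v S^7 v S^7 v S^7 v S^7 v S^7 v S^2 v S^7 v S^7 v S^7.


For a wedge of spheres, H_k (k>0) is free on one generator per sphere of dimension k.
Spheres of dimension 7: count = 19.
b_7 = 19

19


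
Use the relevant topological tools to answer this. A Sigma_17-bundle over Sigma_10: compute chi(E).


For a fiber bundle F -> E -> B (with CW structure): chi(E) = chi(B) * chi(F).
chi(Sigma_10) = -18, chi(Sigma_17) = -32.
chi(E) = (-18) * (-32) = 576

576


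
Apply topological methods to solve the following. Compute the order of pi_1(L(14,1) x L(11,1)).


pi_1(X x Y) = pi_1(X) x pi_1(Y).
pi_1(L(14,1)) = Z/14, pi_1(L(11,1)) = Z/11.
|Z/14 x Z/11| = 14 * 11 = 154

154


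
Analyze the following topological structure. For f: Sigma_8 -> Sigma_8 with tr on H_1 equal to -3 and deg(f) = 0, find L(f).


L(f) = tr(f_0*) - tr(f_1*) + tr(f_2*).
= 1 - (-3) + (0)
= 4

4


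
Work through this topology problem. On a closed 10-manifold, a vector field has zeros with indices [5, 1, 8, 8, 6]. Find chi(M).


Poincare-Hopf: chi(M) = sum of indices of zeros.
chi = (5) + (1) + (8) + (8) + (6) = 28

28


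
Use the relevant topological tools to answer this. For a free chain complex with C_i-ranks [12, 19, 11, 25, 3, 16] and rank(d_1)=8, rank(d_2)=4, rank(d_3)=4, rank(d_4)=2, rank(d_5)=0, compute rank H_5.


rank H_k = rank(ker d_k) - rank(im d_{k+1}).
rank(ker d_5) = rank(C_5) - rank(d_5) = 16 - 0 = 16.
rank(im d_{5+1}) = 0.
rank H_5 = 16 - 0 = 16

16


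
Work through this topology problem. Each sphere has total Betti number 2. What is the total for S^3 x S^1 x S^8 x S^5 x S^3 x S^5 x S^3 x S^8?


Total Betti number is multiplicative under products.
Each S^d (d>=1) has total Betti number 2.
There are 8 sphere factors.
Total = 2^8 = 256

256


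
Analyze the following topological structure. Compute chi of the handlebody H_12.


A genus-g handlebody deformation retracts to a wedge of g circles.
chi(vee_g S^1) = 1 - g.
chi(H_12) = 1 - 12 = -11

-11


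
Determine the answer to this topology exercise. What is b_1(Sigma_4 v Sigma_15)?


For a wedge: H_1(A v B) = H_1(A) + H_1(B).
b_1(Sigma_4) = 8, b_1(Sigma_15) = 30.
b_1 = 8 + 30 = 38

38


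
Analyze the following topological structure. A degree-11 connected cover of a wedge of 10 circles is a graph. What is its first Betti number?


Nielsen-Schreier: an index-n subgroup of F_r is free of rank 1 + n(r-1).
Equivalently: chi(cover) = n*chi(base); chi(vee_r S^1) = 1 - 10 = -9.
chi(E) = 11*(-9) = -99; rank = 1 - chi(E) = 1 - (-99) = 100.
rank = 1 + 11*(10-1) = 1 + 99 = 100

100


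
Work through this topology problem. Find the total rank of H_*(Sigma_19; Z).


For Sigma_19: b_0 = 1, b_1 = 2g = 38, b_2 = 1.
Total = 1 + 38 + 1 = 40

40


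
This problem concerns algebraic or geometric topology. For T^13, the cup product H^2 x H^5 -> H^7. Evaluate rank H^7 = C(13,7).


Cup product: H^p x H^q -> H^{p+q}; here p+q = 2+5 = 7.
rank H^k(T^n) = C(n,k).
C(13,7) = 1716

1716


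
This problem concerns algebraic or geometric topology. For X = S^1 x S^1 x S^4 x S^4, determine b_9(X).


Each S^d has Poincare polynomial 1 + t^d.
The product S^1 x S^1 x S^4 x S^4 has Poincare polynomial prod(1+t^d_i).
Expanding: b_0=1, b_1=2, b_2=1, b_4=2, b_5=4, b_6=2, b_8=1, b_9=2, b_10=1.
b_9 = 2

2


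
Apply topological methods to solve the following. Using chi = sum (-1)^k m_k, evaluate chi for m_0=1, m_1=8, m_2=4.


Morse theory: chi(M) = sum_k (-1)^k m_k where m_k = #(index-k critical points).
= (1) + (-8) + (4) = -3

-3


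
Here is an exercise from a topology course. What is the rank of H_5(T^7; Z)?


By the Kunneth formula, b_k(T^n) = C(n,k).
b_5(T^7) = C(7,5).
C(7,5) = 7!/(5!*2!) = 21

21


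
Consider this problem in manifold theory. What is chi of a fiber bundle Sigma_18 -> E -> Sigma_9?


For a fiber bundle F -> E -> B (with CW structure): chi(E) = chi(B) * chi(F).
chi(Sigma_9) = -16, chi(Sigma_18) = -34.
chi(E) = (-16) * (-34) = 544

544


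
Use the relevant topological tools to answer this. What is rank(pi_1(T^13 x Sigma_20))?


pi_1(A x B) = pi_1(A) x pi_1(B); rank of abelianization = b_1.
b_1(T^13) = 13, b_1(Sigma_20) = 2*20 = 40.
b_1(product) = 13 + 40 = 53

53


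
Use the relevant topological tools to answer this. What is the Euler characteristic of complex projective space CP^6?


CP^6 has one cell in each even dimension 0, 2, ..., 2*6 (6+1 cells total).
All cells are even-dimensional, so chi = number of cells.
chi = 6 + 1 = 7

7


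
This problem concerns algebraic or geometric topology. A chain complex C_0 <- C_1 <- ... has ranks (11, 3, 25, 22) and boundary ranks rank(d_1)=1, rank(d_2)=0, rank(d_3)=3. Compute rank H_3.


rank H_k = rank(ker d_k) - rank(im d_{k+1}).
rank(ker d_3) = rank(C_3) - rank(d_3) = 22 - 3 = 19.
rank(im d_{3+1}) = 0.
rank H_3 = 19 - 0 = 19

19


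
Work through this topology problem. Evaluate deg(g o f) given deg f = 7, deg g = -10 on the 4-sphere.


Degree is multiplicative under composition: deg(g o f) = deg(g) * deg(f).
= -10 * 7 = -70

-70


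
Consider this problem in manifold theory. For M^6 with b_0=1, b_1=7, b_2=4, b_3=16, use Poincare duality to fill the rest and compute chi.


By Poincare duality b_k = b_{6-k}, so full Betti numbers: b_0=1, b_1=7, b_2=4, b_3=16, b_4=4, b_5=7, b_6=1.
chi = sum (-1)^k b_k = -20

-20


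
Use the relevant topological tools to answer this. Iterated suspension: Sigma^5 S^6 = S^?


Each suspension raises dimension by 1: Sigma S^n = S^{n+1}.
Sigma^5 S^6 = S^{6+5} = S^11

11


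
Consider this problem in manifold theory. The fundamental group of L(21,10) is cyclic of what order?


pi_1(L(p,q)) = Z/pZ for any q coprime to p.
|pi_1(L(21,10))| = 21

21


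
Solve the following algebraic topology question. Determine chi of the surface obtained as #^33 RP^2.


For a non-orientable closed surface with k crosscaps: chi = 2 - k.
Here k = 33.
chi = 2 - 33 = -31

-31


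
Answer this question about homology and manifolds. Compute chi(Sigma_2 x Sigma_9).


chi(Sigma_2) = 2 - 2*2 = -2
chi(Sigma_9) = 2 - 2*9 = -16
chi(product) = (-2) * (-16) = 32

32


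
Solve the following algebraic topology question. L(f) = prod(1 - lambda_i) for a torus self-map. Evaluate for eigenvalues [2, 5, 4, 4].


For a torus self-map: L(f) = det(I - A) where A acts on H_1.
L(f) = (1-2) * (1-5) * (1-4) * (1-4) = -1 * -4 * -3 * -3 = 36

36


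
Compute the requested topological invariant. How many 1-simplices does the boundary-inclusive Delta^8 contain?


Delta^8 has 8+1 vertices. A 1-face is a choice of 1+1 vertices.
f_1 = C(8+1, 1+1) = C(9,2) = 36

36


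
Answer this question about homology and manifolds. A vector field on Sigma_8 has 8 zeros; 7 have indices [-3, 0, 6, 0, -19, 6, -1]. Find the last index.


Poincare-Hopf: sum of indices = chi(M).
chi(Sigma_8) = 2 - 2*8 = -14.
Sum of known indices = -11.
x = chi - (sum known) = -14 - (-11) = -3

-3


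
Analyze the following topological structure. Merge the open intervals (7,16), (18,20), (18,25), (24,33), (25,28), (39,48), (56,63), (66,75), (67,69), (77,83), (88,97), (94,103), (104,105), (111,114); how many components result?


Sort and merge overlapping open intervals.
Merged: (7,16), (18,33), (39,48), (56,63), (66,75), (77,83), (88,103), (104,105), (111,114).
Number of components = 9

9


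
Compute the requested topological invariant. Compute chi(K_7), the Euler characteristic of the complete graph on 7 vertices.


K_7: V = 7, E = C(7,2) = 21.
chi = V - E = 7 - 21 = -14

-14


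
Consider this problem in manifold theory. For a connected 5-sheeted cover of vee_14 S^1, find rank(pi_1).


Nielsen-Schreier: an index-n subgroup of F_r is free of rank 1 + n(r-1).
Equivalently: chi(cover) = n*chi(base); chi(vee_r S^1) = 1 - 14 = -13.
chi(E) = 5*(-13) = -65; rank = 1 - chi(E) = 1 - (-65) = 66.
rank = 1 + 5*(14-1) = 1 + 65 = 66

66


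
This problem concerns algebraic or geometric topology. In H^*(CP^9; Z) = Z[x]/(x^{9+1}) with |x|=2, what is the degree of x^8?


|x| = 2 in H^*(CP^n).
|x^8| = 8 * |x| = 8 * 2 = 16

16


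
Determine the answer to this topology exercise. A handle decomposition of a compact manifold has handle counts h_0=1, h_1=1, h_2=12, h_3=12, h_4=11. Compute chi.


Handles of index k contribute (-1)^k to chi (same as CW cells).
chi = (1) + (-1) + (12) + (-12) + (11) = 11

11


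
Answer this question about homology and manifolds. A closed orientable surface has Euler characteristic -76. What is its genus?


chi = 2 - 2g for closed orientable surfaces.
-76 = 2 - 2g
2g = 2 - (-76) = 78
g = 39

39


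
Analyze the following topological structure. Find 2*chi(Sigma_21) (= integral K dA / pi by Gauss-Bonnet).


Gauss-Bonnet: integral K dA = 2*pi*chi(M).
chi(Sigma_21) = 2 - 2*21 = -40.
(integral K dA)/pi = 2*chi = 2*(-40) = -80

-80


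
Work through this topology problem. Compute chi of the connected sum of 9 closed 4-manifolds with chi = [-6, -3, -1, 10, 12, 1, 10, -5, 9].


For n-manifolds: chi(A#B) = chi(A) + chi(B) - chi(S^4).
chi(S^4) = 1 + (-1)^4 = 2.
chi(#) = (sum chi_i) - (9-1)*chi(S^4) = 27 - 8*2 = 11

11


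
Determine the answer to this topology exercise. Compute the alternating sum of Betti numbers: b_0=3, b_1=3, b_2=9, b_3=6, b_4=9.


chi = sum_k (-1)^k b_k.
= (3) + (-3) + (9) + (-6) + (9)
= 12

12


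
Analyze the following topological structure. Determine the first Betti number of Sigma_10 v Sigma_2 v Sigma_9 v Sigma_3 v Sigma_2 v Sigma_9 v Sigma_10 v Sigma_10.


For a wedge X v Y: reduced H_k(X v Y) = H_k(X) + H_k(Y).
Each Sigma_g contributes b_1 = 2g.
b_1 = 20 + 4 + 18 + 6 + 4 + 18 + 20 + 20 = 110

110


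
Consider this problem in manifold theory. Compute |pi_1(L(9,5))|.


pi_1(L(p,q)) = Z/pZ for any q coprime to p.
|pi_1(L(9,5))| = 9

9


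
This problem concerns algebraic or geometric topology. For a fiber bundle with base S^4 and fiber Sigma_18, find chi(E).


chi(S^4) = 2 (n even), chi(Sigma_18) = 2 - 2*18 = -34.
chi(E) = 2 * (-34) = -68

-68


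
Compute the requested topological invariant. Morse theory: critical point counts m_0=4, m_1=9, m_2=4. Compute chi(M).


Morse theory: chi(M) = sum_k (-1)^k m_k where m_k = #(index-k critical points).
= (4) + (-9) + (4) = -1

-1


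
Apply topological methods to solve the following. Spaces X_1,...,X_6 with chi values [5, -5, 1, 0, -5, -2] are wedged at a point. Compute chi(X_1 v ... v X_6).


chi(A v B) = chi(A) + chi(B) - 1 (one point identified).
For 6 spaces: chi = (sum chi_i) - (6 - 1).
sum = -6; chi = -6 - 5 = -11

-11


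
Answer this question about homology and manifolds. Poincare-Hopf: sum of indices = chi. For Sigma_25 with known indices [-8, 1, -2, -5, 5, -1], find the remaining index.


Poincare-Hopf: sum of indices = chi(M).
chi(Sigma_25) = 2 - 2*25 = -48.
Sum of known indices = -10.
x = chi - (sum known) = -48 - (-10) = -38

-38


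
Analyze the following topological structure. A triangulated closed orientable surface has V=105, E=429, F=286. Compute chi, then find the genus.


chi = V - E + F = 105 - 429 + 286 = -38
For orientable closed surface: chi = 2 - 2g, so g = (2 - chi)/2.
g = (2 - (-38)) / 2 = 40 / 2 = 20

20


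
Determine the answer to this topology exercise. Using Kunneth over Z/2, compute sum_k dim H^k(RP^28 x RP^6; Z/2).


dim H^*(RP^n; Z/2) = n+1 (one Z/2 in each degree 0..n).
Total Betti number is multiplicative.
Total = (28+1) * (6+1) = 29 * 7 = 203

203


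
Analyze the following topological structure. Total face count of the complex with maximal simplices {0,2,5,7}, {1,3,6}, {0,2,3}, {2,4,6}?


Each maximal simplex on m vertices has 2^m - 1 nonempty faces.
Take the union (dedupe shared faces).
Total distinct faces = 30

30


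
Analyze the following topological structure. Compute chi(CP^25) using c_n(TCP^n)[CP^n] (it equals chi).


For any closed oriented manifold, <e(TM),[M]> = chi(M).
chi(CP^25) = 25+1 = 26

26


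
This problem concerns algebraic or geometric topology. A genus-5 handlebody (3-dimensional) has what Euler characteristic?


A genus-g handlebody deformation retracts to a wedge of g circles.
chi(vee_g S^1) = 1 - g.
chi(H_5) = 1 - 5 = -4

-4


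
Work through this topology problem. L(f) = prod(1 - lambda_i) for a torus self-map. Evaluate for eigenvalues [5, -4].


For a torus self-map: L(f) = det(I - A) where A acts on H_1.
L(f) = (1-5) * (1--4) = -4 * 5 = -20

-20


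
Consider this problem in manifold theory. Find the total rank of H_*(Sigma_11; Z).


For Sigma_11: b_0 = 1, b_1 = 2g = 22, b_2 = 1.
Total = 1 + 22 + 1 = 24

24


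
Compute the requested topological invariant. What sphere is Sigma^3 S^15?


Each suspension raises dimension by 1: Sigma S^n = S^{n+1}.
Sigma^3 S^15 = S^{15+3} = S^18

18


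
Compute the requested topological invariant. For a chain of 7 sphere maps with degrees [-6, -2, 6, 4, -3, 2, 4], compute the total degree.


Degree is multiplicative: deg(composition) = product of degrees.
= (-6) * (-2) * (6) * (4) * (-3) * (2) * (4) = -6912

-6912


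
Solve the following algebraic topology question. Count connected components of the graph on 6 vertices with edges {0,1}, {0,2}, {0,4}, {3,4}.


Run DFS/union-find over 6 vertices.
V = 6, E = 4.
Number of components = 2

2


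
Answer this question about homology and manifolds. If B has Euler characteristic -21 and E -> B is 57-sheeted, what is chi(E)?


For a finite covering: chi(E) = (number of sheets) * chi(B).
chi(E) = 57 * (-21) = -1197

-1197


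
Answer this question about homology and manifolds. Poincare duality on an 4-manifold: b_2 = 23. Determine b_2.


Poincare duality for closed orientable n-manifolds: b_k = b_{n-k}.
Here n = 4, so b_2 = b_2 = 23

23


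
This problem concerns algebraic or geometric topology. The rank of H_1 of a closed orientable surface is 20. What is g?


For a closed orientable surface: b_1 = 2g.
20 = 2g
g = 20 / 2 = 10

10


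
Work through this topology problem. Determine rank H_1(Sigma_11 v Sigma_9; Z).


For a wedge: H_1(A v B) = H_1(A) + H_1(B).
b_1(Sigma_11) = 22, b_1(Sigma_9) = 18.
b_1 = 22 + 18 = 40

40


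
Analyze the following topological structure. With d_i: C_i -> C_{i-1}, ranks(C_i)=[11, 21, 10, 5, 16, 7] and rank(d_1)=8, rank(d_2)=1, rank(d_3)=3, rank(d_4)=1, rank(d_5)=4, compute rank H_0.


rank H_k = rank(ker d_k) - rank(im d_{k+1}).
rank(ker d_0) = rank(C_0) - rank(d_0) = 11 - 0 = 11.
rank(im d_{0+1}) = 8.
rank H_0 = 11 - 8 = 3

3


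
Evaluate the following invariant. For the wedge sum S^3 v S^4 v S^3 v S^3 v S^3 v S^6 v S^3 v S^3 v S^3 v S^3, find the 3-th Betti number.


For a wedge of spheres, H_k (k>0) is free on one generator per sphere of dimension k.
Spheres of dimension 3: count = 8.
b_3 = 8

8


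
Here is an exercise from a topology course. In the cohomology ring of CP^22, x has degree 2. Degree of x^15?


|x| = 2 in H^*(CP^n).
|x^15| = 15 * |x| = 15 * 2 = 30

30


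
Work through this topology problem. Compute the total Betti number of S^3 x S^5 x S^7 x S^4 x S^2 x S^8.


Total Betti number is multiplicative under products.
Each S^d (d>=1) has total Betti number 2.
There are 6 sphere factors.
Total = 2^6 = 64

64


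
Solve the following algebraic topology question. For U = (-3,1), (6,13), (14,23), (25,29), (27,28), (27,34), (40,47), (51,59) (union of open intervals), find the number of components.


Sort and merge overlapping open intervals.
Merged: (-3,1), (6,13), (14,23), (25,34), (40,47), (51,59).
Number of components = 6

6


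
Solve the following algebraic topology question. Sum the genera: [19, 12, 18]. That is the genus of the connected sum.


Genus is additive under connected sum of orientable surfaces.
g = 19 + 12 + 18 = 49

49


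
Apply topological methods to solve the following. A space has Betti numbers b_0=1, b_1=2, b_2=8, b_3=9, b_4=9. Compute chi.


chi = sum_k (-1)^k b_k.
= (1) + (-2) + (8) + (-9) + (9)
= 7

7


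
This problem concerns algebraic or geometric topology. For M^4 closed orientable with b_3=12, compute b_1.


Poincare duality for closed orientable n-manifolds: b_k = b_{n-k}.
Here n = 4, so b_1 = b_3 = 12

12


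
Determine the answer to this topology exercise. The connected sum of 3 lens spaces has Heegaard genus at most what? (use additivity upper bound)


Heegaard genus satisfies g(A#B) <= g(A) + g(B).
Each lens space has g = 1.
Upper bound: 3 * 1 = 3

3


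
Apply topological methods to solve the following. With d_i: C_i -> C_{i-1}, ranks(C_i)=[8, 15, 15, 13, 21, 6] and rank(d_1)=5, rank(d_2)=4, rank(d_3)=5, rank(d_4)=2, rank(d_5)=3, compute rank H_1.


rank H_k = rank(ker d_k) - rank(im d_{k+1}).
rank(ker d_1) = rank(C_1) - rank(d_1) = 15 - 5 = 10.
rank(im d_{1+1}) = 4.
rank H_1 = 10 - 4 = 6

6


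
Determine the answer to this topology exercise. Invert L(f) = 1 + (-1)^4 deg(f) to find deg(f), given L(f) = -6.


L(f) = 1 + (-1)^4 deg(f) on S^4.
-6 = 1 + (-1)^4 * deg(f)
(-1)^4 * deg(f) = -7
deg(f) = -7

-7


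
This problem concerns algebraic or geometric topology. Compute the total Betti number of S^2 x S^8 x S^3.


Total Betti number is multiplicative under products.
Each S^d (d>=1) has total Betti number 2.
There are 3 sphere factors.
Total = 2^3 = 8

8


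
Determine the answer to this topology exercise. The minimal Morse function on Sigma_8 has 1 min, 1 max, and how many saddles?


A perfect Morse function has m_k = b_k.
For Sigma_8: b_0=1, b_1=2g=16, b_2=1.
Saddles m_1 = 2g = 16

16


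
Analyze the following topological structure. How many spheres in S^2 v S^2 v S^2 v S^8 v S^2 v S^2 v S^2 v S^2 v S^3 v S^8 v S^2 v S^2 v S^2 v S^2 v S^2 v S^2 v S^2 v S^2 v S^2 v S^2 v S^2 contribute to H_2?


For a wedge of spheres, H_k (k>0) is free on one generator per sphere of dimension k.
Spheres of dimension 2: count = 18.
b_2 = 18

18


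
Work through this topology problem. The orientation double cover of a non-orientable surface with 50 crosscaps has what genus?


chi(N_50) = 2 - 50 = -48.
Double cover: chi(Sigma_g) = 2 * chi(N_50) = 2*(-48) = -96.
2 - 2g = -96, so g = (2 - (-96))/2 = 98/2 = 49

49


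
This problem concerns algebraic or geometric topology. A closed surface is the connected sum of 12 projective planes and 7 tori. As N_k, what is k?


Since a >= 1, the sum is non-orientable; each T^2 can be replaced by RP^2 # RP^2 (since T^2#RP^2 = 3RP^2).
Total crosscaps k = 12 + 2*7 = 26.
Check via chi: chi = 12*1 + 7*0 - (12+7-1)*2 = -24 = 2 - k = -24. Consistent.

26


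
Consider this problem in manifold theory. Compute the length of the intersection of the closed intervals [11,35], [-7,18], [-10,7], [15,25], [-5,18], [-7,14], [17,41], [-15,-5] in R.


Intersection = [max(a_i), min(b_i)] = [17, -5].
Since 17 > -5, the intersection is empty.
Length = 0

0


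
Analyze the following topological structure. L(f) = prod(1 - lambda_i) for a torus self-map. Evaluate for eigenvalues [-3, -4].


For a torus self-map: L(f) = det(I - A) where A acts on H_1.
L(f) = (1--3) * (1--4) = 4 * 5 = 20

20


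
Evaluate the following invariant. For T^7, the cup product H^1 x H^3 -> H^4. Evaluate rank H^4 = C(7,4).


Cup product: H^p x H^q -> H^{p+q}; here p+q = 1+3 = 4.
rank H^k(T^n) = C(n,k).
C(7,4) = 35

35


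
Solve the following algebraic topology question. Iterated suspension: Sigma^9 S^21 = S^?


Each suspension raises dimension by 1: Sigma S^n = S^{n+1}.
Sigma^9 S^21 = S^{21+9} = S^30

30


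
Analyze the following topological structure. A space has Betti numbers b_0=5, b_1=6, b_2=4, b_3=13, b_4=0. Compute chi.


chi = sum_k (-1)^k b_k.
= (5) + (-6) + (4) + (-13) + (0)
= -10

-10


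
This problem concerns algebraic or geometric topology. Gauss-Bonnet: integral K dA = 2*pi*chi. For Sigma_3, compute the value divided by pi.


Gauss-Bonnet: integral K dA = 2*pi*chi(M).
chi(Sigma_3) = 2 - 2*3 = -4.
(integral K dA)/pi = 2*chi = 2*(-4) = -8

-8


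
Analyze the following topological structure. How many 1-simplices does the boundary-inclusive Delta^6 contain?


Delta^6 has 6+1 vertices. A 1-face is a choice of 1+1 vertices.
f_1 = C(6+1, 1+1) = C(7,2) = 21

21


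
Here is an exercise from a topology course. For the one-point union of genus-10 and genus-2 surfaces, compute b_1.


For a wedge: H_1(A v B) = H_1(A) + H_1(B).
b_1(Sigma_10) = 20, b_1(Sigma_2) = 4.
b_1 = 20 + 4 = 24

24


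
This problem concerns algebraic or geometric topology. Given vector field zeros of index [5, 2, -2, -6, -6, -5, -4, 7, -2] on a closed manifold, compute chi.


Poincare-Hopf: chi(M) = sum of indices of zeros.
chi = (5) + (2) + (-2) + (-6) + (-6) + (-5) + (-4) + (7) + (-2) = -11

-11
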